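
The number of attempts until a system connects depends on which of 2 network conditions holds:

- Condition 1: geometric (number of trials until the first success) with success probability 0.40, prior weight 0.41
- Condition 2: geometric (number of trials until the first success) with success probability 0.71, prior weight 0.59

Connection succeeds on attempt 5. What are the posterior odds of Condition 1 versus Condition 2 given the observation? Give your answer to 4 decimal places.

7.1738

Only the two components matter; the odds are (π_i f_i(x)) / (π_j f_j(x)).
Geometric probabilities:
  f_1 = 0.40·(1−0.40)^4 = 0.40·0.1296 = 0.05184
  f_2 = 0.71·(1−0.71)^4 = 0.71·0.00707281 = 0.0050217
0.0212544 / 0.0029628 ≈ 7.1738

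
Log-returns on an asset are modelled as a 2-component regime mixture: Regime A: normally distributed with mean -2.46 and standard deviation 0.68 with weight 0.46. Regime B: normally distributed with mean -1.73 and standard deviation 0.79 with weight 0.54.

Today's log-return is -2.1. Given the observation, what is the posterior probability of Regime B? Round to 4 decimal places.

P(component k | x) = w_k·f_k(x) / marginal(x), where marginal(x) = Σ_j w_j·f_j(x).
Evaluate each component's likelihood at the observed value:
  p_A = 0.509964
  p_B = 0.452533
Prior × likelihood for each component:
  w_A·p_A = 0.46 × 0.509964 = 0.234584
  w_B·p_B = 0.54 × 0.452533 = 0.244368
Evidence: 0.234584 + 0.244368 = 0.478952
So the posterior for Regime B is 0.244368 / 0.478952 ≈ 0.5102.

0.5102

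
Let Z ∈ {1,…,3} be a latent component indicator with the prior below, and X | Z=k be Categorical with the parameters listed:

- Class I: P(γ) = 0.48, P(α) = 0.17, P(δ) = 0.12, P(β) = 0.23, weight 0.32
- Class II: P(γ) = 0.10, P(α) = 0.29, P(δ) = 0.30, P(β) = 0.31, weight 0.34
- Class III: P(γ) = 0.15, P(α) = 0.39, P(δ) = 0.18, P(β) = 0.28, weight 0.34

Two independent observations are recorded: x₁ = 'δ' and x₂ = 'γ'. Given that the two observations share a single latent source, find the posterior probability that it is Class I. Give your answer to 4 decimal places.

0.4875

Posterior ∝ prior × likelihood, so P(k | x) ∝ π_k f_k(x); normalise over all components.
Since both observations come from the same component, the likelihood for component k is f_k(x₁)·f_k(x₂).
  L_I = [P(δ | comp) = 0.12] × [0.48] = 0.0576
  L_II = [P(δ | comp) = 0.30] × [0.1] = 0.03
  L_III = [P(δ | comp) = 0.18] × [0.15] = 0.027
Unnormalised posteriors:
  π_I·L_I = 0.32 × 0.0576 = 0.018432
  π_II·L_II = 0.34 × 0.03 = 0.0102
  π_III·L_III = 0.34 × 0.027 = 0.00918
Sum: 0.018432 + 0.0102 + 0.00918 = 0.037812
So the posterior for Class I is 0.018432 / 0.037812 ≈ 0.4875.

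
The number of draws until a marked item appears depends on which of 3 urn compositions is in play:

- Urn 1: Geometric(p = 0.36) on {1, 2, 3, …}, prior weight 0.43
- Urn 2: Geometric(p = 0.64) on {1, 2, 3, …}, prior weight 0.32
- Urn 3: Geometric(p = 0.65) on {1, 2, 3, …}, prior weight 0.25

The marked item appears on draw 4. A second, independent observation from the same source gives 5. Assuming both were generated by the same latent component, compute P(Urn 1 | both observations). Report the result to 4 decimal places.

0.9349

Posterior ∝ prior × likelihood, so P(k | x) ∝ π_k f_k(x); normalise over all components.
Since both observations come from the same component, the likelihood for component k is f_k(x₁)·f_k(x₂).
  L_1 = [0.0943718] × [0.060398] = 0.00569987
  L_2 = [0.0298598] × [0.0107495] = 0.00032098
  L_3 = [0.0278687] × [0.00975406] = 0.000271834
Prior × likelihood for each component:
  π_1·L_1 = 0.43 × 0.00569987 = 0.00245094
  π_2·L_2 = 0.32 × 0.00032098 = 0.000102713
  π_3·L_3 = 0.25 × 0.000271834 = 6.79584e-05
Sum: 0.00245094 + 0.000102713 + 6.79584e-05 = 0.00262162
P(Urn 1 | x₁,x₂) ≈ 0.9349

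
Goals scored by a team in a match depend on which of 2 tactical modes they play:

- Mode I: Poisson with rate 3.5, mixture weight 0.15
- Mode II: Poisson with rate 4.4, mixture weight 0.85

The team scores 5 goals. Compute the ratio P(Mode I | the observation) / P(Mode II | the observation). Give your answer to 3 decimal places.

Posterior odds = (π_i f_i(x)) / (π_j f_j(x)); the normalising sum cancels.
Component likelihoods at x = 5 goals:
  p_I = e^(−3.5)·3.5^5/5! = 0.132169
  p_II = e^(−4.4)·4.4^5/5! = 0.168728
0.0198253 / 0.143419 ≈ 0.138

0.138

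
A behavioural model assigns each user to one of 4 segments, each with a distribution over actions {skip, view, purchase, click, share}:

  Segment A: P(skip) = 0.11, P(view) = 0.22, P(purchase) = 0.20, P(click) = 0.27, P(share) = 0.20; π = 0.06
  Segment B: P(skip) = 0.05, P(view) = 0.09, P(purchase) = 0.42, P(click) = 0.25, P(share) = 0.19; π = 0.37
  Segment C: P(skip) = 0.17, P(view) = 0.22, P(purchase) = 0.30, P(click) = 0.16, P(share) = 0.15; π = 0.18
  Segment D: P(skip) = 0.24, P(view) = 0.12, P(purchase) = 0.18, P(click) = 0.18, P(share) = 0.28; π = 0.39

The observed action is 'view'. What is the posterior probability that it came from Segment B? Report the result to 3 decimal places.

0.251

By Bayes' theorem, P(k | x) = π_k f_k(x) / Σ_j π_j f_j(x).
Categorical probabilities:
  p_A = 0.22
  p_B = 0.09
  p_C = 0.22
  p_D = 0.12
Unnormalised posteriors:
  π_A·p_A = 0.06 × 0.22 = 0.0132
  π_B·p_B = 0.37 × 0.09 = 0.0333
  π_C·p_C = 0.18 × 0.22 = 0.0396
  π_D·p_D = 0.39 × 0.12 = 0.0468
Denominator: 0.0132 + 0.0333 + 0.0396 + 0.0468 = 0.1329
P(Segment B | data) ≈ 0.251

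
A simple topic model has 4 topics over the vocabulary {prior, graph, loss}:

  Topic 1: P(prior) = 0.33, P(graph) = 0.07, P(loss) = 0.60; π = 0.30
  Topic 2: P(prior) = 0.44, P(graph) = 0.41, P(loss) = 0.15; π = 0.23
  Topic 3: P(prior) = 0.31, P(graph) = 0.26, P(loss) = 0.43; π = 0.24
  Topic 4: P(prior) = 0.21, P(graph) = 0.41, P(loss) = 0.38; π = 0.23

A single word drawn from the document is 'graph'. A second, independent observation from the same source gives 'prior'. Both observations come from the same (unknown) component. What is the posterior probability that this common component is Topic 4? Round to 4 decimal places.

P(component k | x) = P(Z=k)·f_k(x) / marginal(x), where marginal(x) = Σ_j P(Z=j)·f_j(x).
Since both observations come from the same component, the likelihood for component k is f_k(x₁)·f_k(x₂).
  L_1 = [0.07] × [0.33] = 0.0231
  L_2 = [0.41] × [0.44] = 0.1804
  L_3 = [0.26] × [0.31] = 0.0806
  L_4 = [0.41] × [0.21] = 0.0861
Weight by the priors:
  P(Z=1)·L_1 = 0.30 × 0.0231 = 0.00693
  P(Z=2)·L_2 = 0.23 × 0.1804 = 0.041492
  P(Z=3)·L_3 = 0.24 × 0.0806 = 0.019344
  P(Z=4)·L_4 = 0.23 × 0.0861 = 0.019803
Marginal: 0.00693 + 0.041492 + 0.019344 + 0.019803 = 0.087569
So the posterior for Topic 4 is 0.019803 / 0.087569 ≈ 0.2261.

0.2261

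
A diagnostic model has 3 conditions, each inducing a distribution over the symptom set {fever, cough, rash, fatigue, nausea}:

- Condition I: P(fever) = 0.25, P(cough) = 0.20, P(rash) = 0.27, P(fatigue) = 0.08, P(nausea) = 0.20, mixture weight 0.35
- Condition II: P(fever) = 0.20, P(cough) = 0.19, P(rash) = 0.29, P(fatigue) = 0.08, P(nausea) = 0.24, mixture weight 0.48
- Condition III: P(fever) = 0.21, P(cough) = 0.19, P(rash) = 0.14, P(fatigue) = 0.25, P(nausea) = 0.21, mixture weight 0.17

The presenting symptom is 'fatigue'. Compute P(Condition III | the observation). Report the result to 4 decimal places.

Apply Bayes' rule: the posterior for each component is proportional to its prior times its likelihood at x.
Component likelihoods at x = 'fatigue':
  f_I = 0.08
  f_II = 0.08
  f_III = 0.25
Weight by the priors:
  w_I·f_I = 0.35 × 0.08 = 0.028
  w_II·f_II = 0.48 × 0.08 = 0.0384
  w_III·f_III = 0.17 × 0.25 = 0.0425
Evidence: 0.028 + 0.0384 + 0.0425 = 0.1089
P(Condition III | data) = 0.0425 / 0.1089 ≈ 0.3903

0.3903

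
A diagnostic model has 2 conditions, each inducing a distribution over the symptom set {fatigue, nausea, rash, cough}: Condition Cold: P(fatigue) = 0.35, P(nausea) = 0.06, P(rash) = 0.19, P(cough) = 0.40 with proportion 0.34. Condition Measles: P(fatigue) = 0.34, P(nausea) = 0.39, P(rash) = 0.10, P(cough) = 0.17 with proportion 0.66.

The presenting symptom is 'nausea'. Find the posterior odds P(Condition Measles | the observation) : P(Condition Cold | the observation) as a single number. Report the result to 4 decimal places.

12.6176

Posterior odds = (π_i f_i(x)) / (π_j f_j(x)); the normalising sum cancels.
Categorical probabilities:
  L_Cold = 0.06
  L_Measles = 0.39
Posterior odds = (π_Measles·L_Measles) / (π_Cold·L_Cold) = (0.66·0.39) / (0.34·0.06) = 0.2574 / 0.0204 ≈ 12.6176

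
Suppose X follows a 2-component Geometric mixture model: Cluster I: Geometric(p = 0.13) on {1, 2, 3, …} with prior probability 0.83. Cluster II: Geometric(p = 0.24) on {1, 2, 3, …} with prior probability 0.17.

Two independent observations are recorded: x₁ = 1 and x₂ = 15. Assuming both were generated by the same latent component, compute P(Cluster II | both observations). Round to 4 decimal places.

The responsibility of component k is π_k f_k(x) divided by Σ_j π_j f_j(x).
Since both observations come from the same component, the likelihood for component k is f_k(x₁)·f_k(x₂).
  L_I = [0.13·(1−0.13)^0 = 0.13·1 = 0.13] × [0.0185018] = 0.00240523
  L_II = [0.24·(1−0.24)^0 = 0.24·1 = 0.24] × [0.00514756] = 0.00123541
Weight by the priors:
  π_I·L_I = 0.83 × 0.00240523 = 0.00199634
  π_II·L_II = 0.17 × 0.00123541 = 0.000210021
Normaliser: 0.00199634 + 0.000210021 = 0.00220636
So the posterior for Cluster II is 0.000210021 / 0.00220636 ≈ 0.0952.

0.0952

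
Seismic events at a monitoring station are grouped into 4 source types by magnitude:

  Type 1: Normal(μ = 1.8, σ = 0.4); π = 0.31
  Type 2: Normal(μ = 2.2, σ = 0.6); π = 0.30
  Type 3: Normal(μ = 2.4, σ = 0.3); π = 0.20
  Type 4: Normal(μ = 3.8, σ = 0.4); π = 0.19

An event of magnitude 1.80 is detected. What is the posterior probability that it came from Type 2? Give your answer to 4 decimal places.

0.3163

Apply Bayes' rule: the posterior for each component is proportional to its prior times its likelihood at x.
Normal densities:
  L_1 = 0.997356
  L_2 = 0.532413
  L_3 = 0.17997
  L_4 = 3.7168e-06
Unnormalised posteriors:
  π_1·L_1 = 0.31 × 0.997356 = 0.30918
  π_2·L_2 = 0.30 × 0.532413 = 0.159724
  π_3·L_3 = 0.20 × 0.17997 = 0.035994
  π_4·L_4 = 0.19 × 3.7168e-06 = 7.06192e-07
Sum: 0.30918 + 0.159724 + 0.035994 + 7.06192e-07 = 0.504899
P(Type 2 | data) ≈ 0.3163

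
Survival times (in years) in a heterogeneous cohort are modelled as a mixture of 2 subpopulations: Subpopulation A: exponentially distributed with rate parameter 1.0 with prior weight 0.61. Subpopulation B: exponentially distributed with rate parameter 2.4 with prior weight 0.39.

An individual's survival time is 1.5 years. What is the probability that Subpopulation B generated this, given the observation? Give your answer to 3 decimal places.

The responsibility of component k is π_k f_k(x) divided by Σ_j π_j f_j(x).
Evaluate each component's likelihood at the observed value:
  L_A = 1.0·e^(−1.0·1.5) = 1.0·e^(−1.5000) = 0.22313
  L_B = 2.4·e^(−2.4·1.5) = 2.4·e^(−3.6000) = 0.0655769
Prior × likelihood for each component:
  π_A·L_A = 0.61 × 0.22313 = 0.136109
  π_B·L_B = 0.39 × 0.0655769 = 0.025575
Sum: 0.136109 + 0.025575 = 0.161684
P(Subpopulation B | data) ≈ 0.158

0.158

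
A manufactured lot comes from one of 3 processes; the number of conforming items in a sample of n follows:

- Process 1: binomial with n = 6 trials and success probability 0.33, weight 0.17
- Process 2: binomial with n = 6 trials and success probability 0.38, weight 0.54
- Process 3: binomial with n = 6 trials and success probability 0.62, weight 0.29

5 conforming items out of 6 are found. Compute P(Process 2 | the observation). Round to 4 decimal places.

The responsibility of component k is π_k f_k(x) divided by Σ_j π_j f_j(x).
Evaluate each component's likelihood at the observed value:
  f_1 = 0.0157324
  f_2 = 0.0294755
  f_3 = 0.208878
Multiply by the mixture weights:
  π_1·f_1 = 0.17 × 0.0157324 = 0.00267451
  π_2·f_2 = 0.54 × 0.0294755 = 0.0159168
  π_3·f_3 = 0.29 × 0.208878 = 0.0605747
Marginal: 0.00267451 + 0.0159168 + 0.0605747 = 0.079166
P(Process 2 | x) ≈ 0.2011

0.2011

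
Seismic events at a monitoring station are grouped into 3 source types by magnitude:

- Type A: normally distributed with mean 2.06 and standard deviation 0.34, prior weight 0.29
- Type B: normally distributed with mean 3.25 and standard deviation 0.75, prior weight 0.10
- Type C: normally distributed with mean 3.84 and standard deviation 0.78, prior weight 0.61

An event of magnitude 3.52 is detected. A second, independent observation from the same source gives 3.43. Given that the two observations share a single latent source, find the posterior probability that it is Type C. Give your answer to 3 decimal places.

0.832

Apply Bayes' rule: the posterior for each component is proportional to its prior times its likelihood at x.
Since both observations come from the same component, the likelihood for component k is f_k(x₁)·f_k(x₂).
  f_A = [(1/(0.34·√(2π)))·exp(−(3.52−2.06)²/(2·0.34²)) = 1.173360·exp(-9.21972) = 0.00011624] × [0.000349779] = 4.06584e-08
  f_B = [(1/(0.75·√(2π)))·exp(−(3.52−3.25)²/(2·0.75²)) = 0.531923·exp(-0.06480) = 0.498547] × [0.516822] = 0.25766
  f_C = [(1/(0.78·√(2π)))·exp(−(3.52−3.84)²/(2·0.78²)) = 0.511464·exp(-0.08416) = 0.470183] × [0.44547] = 0.209452
Multiply by the mixture weights:
  w_A·f_A = 0.29 × 4.06584e-08 = 1.17909e-08
  w_B·f_B = 0.10 × 0.25766 = 0.025766
  w_C·f_C = 0.61 × 0.209452 = 0.127766
Evidence: 1.17909e-08 + 0.025766 + 0.127766 = 0.153532
So the posterior for Type C is 0.127766 / 0.153532 ≈ 0.832.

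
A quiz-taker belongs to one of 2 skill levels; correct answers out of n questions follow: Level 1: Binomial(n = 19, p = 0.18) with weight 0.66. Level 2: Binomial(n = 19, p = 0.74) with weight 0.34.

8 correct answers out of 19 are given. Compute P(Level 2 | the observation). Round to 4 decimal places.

0.1204

The responsibility of component k is w_k f_k(x) divided by Σ_j w_j f_j(x).
Component likelihoods at x = 8 correct answers out of 19:
  L_1 = C(19,8)·0.18^8·0.82^11 = 75582·1.102e-06·0.112707 = 0.00938752
  L_2 = C(19,8)·0.74^8·0.26^11 = 75582·0.0899195·3.67034e-07 = 0.00249447
Prior × likelihood for each component:
  w_1·L_1 = 0.66 × 0.00938752 = 0.00619576
  w_2·L_2 = 0.34 × 0.00249447 = 0.000848121
Sum: 0.00619576 + 0.000848121 = 0.00704388
P(Level 2 | x) = 0.000848121 / 0.00704388 ≈ 0.1204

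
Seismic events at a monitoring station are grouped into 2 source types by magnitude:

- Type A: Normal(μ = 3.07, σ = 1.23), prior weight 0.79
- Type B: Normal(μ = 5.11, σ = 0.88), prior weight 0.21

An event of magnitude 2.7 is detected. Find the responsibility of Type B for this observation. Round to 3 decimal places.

By Bayes' theorem, P(k | x) = π_k f_k(x) / Σ_j π_j f_j(x).
Component likelihoods at x = 2.7:
  p_A = 0.309996
  p_B = 0.0106609
Multiply by the mixture weights:
  π_A·p_A = 0.79 × 0.309996 = 0.244897
  π_B·p_B = 0.21 × 0.0106609 = 0.0022388
Denominator: 0.244897 + 0.0022388 = 0.247135
P(Type B | the observation) = 0.0022388 / 0.247135 ≈ 0.009

0.009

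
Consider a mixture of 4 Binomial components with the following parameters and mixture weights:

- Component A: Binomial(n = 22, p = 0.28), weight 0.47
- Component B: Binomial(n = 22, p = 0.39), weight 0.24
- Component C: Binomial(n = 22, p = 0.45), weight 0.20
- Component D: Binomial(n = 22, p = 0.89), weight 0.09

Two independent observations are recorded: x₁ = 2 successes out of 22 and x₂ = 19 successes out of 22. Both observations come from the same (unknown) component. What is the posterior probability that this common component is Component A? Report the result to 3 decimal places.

0.032

The responsibility of component k is P(Z=k) f_k(x) divided by Σ_j P(Z=j) f_j(x).
Since both observations come from the same component, the likelihood for component k is f_k(x₁)·f_k(x₂).
  f_A = [0.025385] × [1.80103e-08] = 4.57192e-10
  f_B = [0.00178788] × [5.93933e-06] = 1.06188e-08
  f_C = [0.000300117] × [6.60156e-05] = 1.98124e-08
  f_D = [1.23096e-17] × [0.223928] = 2.75648e-18
Prior × likelihood for each component:
  P(Z=A)·f_A = 0.47 × 4.57192e-10 = 2.1488e-10
  P(Z=B)·f_B = 0.24 × 1.06188e-08 = 2.54851e-09
  P(Z=C)·f_C = 0.20 × 1.98124e-08 = 3.96248e-09
  P(Z=D)·f_D = 0.09 × 2.75648e-18 = 2.48083e-19
Normaliser: 2.1488e-10 + 2.54851e-09 + 3.96248e-09 + 2.48083e-19 = 6.72588e-09
So the posterior for Component A is 2.1488e-10 / 6.72588e-09 ≈ 0.032.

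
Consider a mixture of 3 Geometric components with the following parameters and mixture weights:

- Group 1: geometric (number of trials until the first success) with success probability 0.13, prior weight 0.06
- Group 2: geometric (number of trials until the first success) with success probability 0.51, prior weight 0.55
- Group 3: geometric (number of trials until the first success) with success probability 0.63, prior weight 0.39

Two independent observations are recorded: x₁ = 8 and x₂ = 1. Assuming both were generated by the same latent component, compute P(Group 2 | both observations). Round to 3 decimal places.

P(component k | x) = π_k·f_k(x) / marginal(x), where marginal(x) = Σ_j π_j·f_j(x).
Since both observations come from the same component, the likelihood for component k is f_k(x₁)·f_k(x₂).
  f_1 = [0.13·(1−0.13)^7 = 0.13·0.377255 = 0.0490431] × [0.13] = 0.00637561
  f_2 = [0.51·(1−0.51)^7 = 0.51·0.00678223 = 0.00345894] × [0.51] = 0.00176406
  f_3 = [0.63·(1−0.63)^7 = 0.63·0.000949319 = 0.000598071] × [0.63] = 0.000376785
Weight by the priors:
  π_1·f_1 = 0.06 × 0.00637561 = 0.000382536
  π_2·f_2 = 0.55 × 0.00176406 = 0.000970232
  π_3·f_3 = 0.39 × 0.000376785 = 0.000146946
Marginal: 0.000382536 + 0.000970232 + 0.000146946 = 0.00149971
P(Group 2 | x₁,x₂) ≈ 0.647

0.647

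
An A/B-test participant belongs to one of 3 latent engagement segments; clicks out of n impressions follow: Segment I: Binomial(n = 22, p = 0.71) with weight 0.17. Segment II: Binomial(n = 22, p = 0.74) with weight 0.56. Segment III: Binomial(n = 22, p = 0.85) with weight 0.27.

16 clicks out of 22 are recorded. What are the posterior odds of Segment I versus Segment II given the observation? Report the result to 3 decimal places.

0.301

Since P(k|x) ∝ π_k f_k(x), the posterior odds are π_i f_i(x) / (π_j f_j(x)).
Component likelihoods at x = 16 clicks out of 22:
  L_I = C(22,16)·0.71^16·0.29^6 = 74613·0.00416998·0.000594823 = 0.18507
  L_II = C(22,16)·0.74^16·0.26^6 = 74613·0.00808551·0.000308916 = 0.186364
  L_III = C(22,16)·0.85^16·0.15^6 = 74613·0.0742511·1.13906e-05 = 0.0631052
Odds = (0.17/0.56) × (0.18507/0.186364) = 0.303571 × 0.993057 ≈ 0.301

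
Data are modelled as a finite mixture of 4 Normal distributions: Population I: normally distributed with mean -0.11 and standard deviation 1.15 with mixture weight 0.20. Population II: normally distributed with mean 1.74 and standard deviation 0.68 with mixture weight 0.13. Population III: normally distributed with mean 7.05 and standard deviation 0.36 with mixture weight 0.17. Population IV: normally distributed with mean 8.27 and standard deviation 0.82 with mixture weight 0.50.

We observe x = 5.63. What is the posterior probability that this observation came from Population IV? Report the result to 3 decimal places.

0.945

Apply Bayes' rule: the posterior for each component is proportional to its prior times its likelihood at x.
Component likelihoods at x = 5.63:
  L_I = (1/(1.15·√(2π)))·exp(−(5.63−-0.11)²/(2·1.15²)) = 0.346906·exp(-12.45656) = 1.3502e-06
  L_II = (1/(0.68·√(2π)))·exp(−(5.63−1.74)²/(2·0.68²)) = 0.586680·exp(-16.36256) = 4.59441e-08
  L_III = (1/(0.36·√(2π)))·exp(−(5.63−7.05)²/(2·0.36²)) = 1.108173·exp(-7.77932) = 0.000463544
  L_IV = (1/(0.82·√(2π)))·exp(−(5.63−8.27)²/(2·0.82²)) = 0.486515·exp(-5.18263) = 0.00273092
Weight by the priors:
  π_I·L_I = 0.20 × 1.3502e-06 = 2.70039e-07
  π_II·L_II = 0.13 × 4.59441e-08 = 5.97273e-09
  π_III·L_III = 0.17 × 0.000463544 = 7.88026e-05
  π_IV·L_IV = 0.50 × 0.00273092 = 0.00136546
Evidence: 2.70039e-07 + 5.97273e-09 + 7.88026e-05 + 0.00136546 = 0.00144454
P(Population IV | data) ≈ 0.945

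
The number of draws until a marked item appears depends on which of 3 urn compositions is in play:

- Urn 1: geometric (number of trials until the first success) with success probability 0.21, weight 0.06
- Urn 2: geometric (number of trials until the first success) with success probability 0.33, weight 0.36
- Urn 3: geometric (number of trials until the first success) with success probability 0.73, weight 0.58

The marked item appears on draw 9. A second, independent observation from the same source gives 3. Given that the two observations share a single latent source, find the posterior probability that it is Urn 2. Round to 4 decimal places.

Apply Bayes' rule: the posterior for each component is proportional to its prior times its likelihood at x.
Since both observations come from the same component, the likelihood for component k is f_k(x₁)·f_k(x₂).
  p_1 = [0.0318593] × [0.131061] = 0.00417551
  p_2 = [0.0134002] × [0.148137] = 0.00198507
  p_3 = [2.06174e-05] × [0.053217] = 1.09719e-06
Multiply by the mixture weights:
  w_1·p_1 = 0.06 × 0.00417551 = 0.000250531
  w_2·p_2 = 0.36 × 0.00198507 = 0.000714625
  w_3·p_3 = 0.58 × 1.09719e-06 = 6.36372e-07
Normaliser: 0.000250531 + 0.000714625 + 6.36372e-07 = 0.000965792
Responsibility of Urn 2: 0.000714625 / 0.000965792 ≈ 0.7399

0.7399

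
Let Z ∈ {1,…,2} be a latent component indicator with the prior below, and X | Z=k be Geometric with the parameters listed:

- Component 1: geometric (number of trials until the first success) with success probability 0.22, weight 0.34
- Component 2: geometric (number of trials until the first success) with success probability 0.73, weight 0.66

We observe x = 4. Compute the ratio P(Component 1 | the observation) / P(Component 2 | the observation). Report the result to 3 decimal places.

3.743

Since P(k|x) ∝ w_k f_k(x), the posterior odds are w_i f_i(x) / (w_j f_j(x)).
Evaluate each component's likelihood at the observed value:
  L_1 = 0.22·(1−0.22)^3 = 0.22·0.474552 = 0.104401
  L_2 = 0.73·(1−0.73)^3 = 0.73·0.019683 = 0.0143686
Odds = (0.34/0.66) × (0.104401/0.0143686) = 0.515152 × 7.26595 ≈ 3.743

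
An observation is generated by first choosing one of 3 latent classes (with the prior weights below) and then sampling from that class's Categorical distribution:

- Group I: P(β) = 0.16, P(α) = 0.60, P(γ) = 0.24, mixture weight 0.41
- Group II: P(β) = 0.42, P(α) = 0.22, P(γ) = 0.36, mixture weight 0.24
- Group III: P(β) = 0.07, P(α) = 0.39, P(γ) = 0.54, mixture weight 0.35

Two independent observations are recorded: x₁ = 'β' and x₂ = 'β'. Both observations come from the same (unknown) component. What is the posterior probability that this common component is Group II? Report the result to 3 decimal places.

Apply Bayes' rule: the posterior for each component is proportional to its prior times its likelihood at x.
Since both observations come from the same component, the likelihood for component k is f_k(x₁)·f_k(x₂).
  L_I = [0.16] × [0.16] = 0.0256
  L_II = [0.42] × [0.42] = 0.1764
  L_III = [0.07] × [0.07] = 0.0049
Unnormalised posteriors:
  w_I·L_I = 0.41 × 0.0256 = 0.010496
  w_II·L_II = 0.24 × 0.1764 = 0.042336
  w_III·L_III = 0.35 × 0.0049 = 0.001715
Denominator: 0.010496 + 0.042336 + 0.001715 = 0.054547
P(Group II | data) = 0.042336 / 0.054547 ≈ 0.776

0.776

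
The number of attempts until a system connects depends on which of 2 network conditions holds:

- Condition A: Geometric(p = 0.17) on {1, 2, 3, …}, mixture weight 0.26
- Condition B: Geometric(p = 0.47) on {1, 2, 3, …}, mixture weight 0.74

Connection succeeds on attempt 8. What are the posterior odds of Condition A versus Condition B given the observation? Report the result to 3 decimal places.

2.936

Posterior odds = (w_i f_i(x)) / (w_j f_j(x)); the normalising sum cancels.
Evaluate each component's likelihood at the observed value:
  L_A = 0.17·(1−0.17)^7 = 0.17·0.271361 = 0.0461313
  L_B = 0.47·(1−0.47)^7 = 0.47·0.0117471 = 0.00552114
Posterior odds = (w_A·L_A) / (w_B·L_B) = (0.26·0.0461313) / (0.74·0.00552114) = 0.0119941 / 0.00408565 ≈ 2.936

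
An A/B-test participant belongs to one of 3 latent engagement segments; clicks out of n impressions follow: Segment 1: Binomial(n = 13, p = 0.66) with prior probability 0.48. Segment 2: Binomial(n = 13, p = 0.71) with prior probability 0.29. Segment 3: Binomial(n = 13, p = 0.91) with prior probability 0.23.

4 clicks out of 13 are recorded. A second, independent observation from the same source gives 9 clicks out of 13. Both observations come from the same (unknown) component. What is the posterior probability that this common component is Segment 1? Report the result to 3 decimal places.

0.835

Apply Bayes' rule: the posterior for each component is proportional to its prior times its likelihood at x.
Since both observations come from the same component, the likelihood for component k is f_k(x₁)·f_k(x₂).
  f_1 = [C(13,4)·0.66^4·0.34^9 = 715·0.189747·6.0717e-05 = 0.00823744] × [0.227048] = 0.00187029
  f_2 = [C(13,4)·0.71^4·0.29^9 = 715·0.254117·1.45071e-05 = 0.00263585] × [0.231859] = 0.000611145
  f_3 = [C(13,4)·0.91^4·0.09^9 = 715·0.68575·3.8742e-10 = 1.89957e-07] × [0.0200747] = 3.81332e-09
Prior × likelihood for each component:
  π_1·f_1 = 0.48 × 0.00187029 = 0.00089774
  π_2·f_2 = 0.29 × 0.000611145 = 0.000177232
  π_3·f_3 = 0.23 × 3.81332e-09 = 8.77063e-10
Marginal: 0.00089774 + 0.000177232 + 8.77063e-10 = 0.00107497
Responsibility of Segment 1: 0.00089774 / 0.00107497 ≈ 0.835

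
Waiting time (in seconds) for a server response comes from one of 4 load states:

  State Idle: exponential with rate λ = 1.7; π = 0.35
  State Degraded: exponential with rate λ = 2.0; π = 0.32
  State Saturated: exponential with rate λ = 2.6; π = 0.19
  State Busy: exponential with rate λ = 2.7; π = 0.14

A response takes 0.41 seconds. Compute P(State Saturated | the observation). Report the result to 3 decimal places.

P(component k | x) = P(Z=k)·f_k(x) / marginal(x), where marginal(x) = Σ_j P(Z=j)·f_j(x).
Exponential densities:
  L_Idle = 0.846731
  L_Degraded = 0.880863
  L_Saturated = 0.895397
  L_Busy = 0.892483
Unnormalised posteriors:
  P(Z=Idle)·L_Idle = 0.35 × 0.846731 = 0.296356
  P(Z=Degraded)·L_Degraded = 0.32 × 0.880863 = 0.281876
  P(Z=Saturated)·L_Saturated = 0.19 × 0.895397 = 0.170125
  P(Z=Busy)·L_Busy = 0.14 × 0.892483 = 0.124948
Normaliser: 0.296356 + 0.281876 + 0.170125 + 0.124948 = 0.873305
P(State Saturated | data) ≈ 0.195

0.195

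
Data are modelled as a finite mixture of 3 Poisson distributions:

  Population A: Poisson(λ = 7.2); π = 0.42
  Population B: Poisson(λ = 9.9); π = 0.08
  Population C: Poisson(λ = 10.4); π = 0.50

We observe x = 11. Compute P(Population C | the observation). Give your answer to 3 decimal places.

Posterior ∝ prior × likelihood, so P(k | x) ∝ π_k f_k(x); normalise over all components.
Poisson probabilities:
  f_A = e^(−7.2)·7.2^11/11! = 0.0504175
  f_B = e^(−9.9)·9.9^11/11! = 0.112542
  f_C = e^(−10.4)·10.4^11/11! = 0.117368
Prior × likelihood for each component:
  π_A·f_A = 0.42 × 0.0504175 = 0.0211754
  π_B·f_B = 0.08 × 0.112542 = 0.00900339
  π_C·f_C = 0.50 × 0.117368 = 0.0586838
Evidence: 0.0211754 + 0.00900339 + 0.0586838 = 0.0888626
P(Population C | the observation) ≈ 0.660

0.660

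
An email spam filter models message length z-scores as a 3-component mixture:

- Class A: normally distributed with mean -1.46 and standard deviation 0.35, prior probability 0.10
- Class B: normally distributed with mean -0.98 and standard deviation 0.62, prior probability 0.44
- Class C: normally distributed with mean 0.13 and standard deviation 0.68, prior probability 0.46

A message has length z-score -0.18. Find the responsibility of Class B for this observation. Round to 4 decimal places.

0.3360

P(component k | x) = w_k·f_k(x) / marginal(x), where marginal(x) = Σ_j w_j·f_j(x).
Component likelihoods at x = -0.18:
  L_A = (1/(0.35·√(2π)))·exp(−(-0.18−-1.46)²/(2·0.35²)) = 1.139835·exp(-6.68735) = 0.0014209
  L_B = (1/(0.62·√(2π)))·exp(−(-0.18−-0.98)²/(2·0.62²)) = 0.643455·exp(-0.83247) = 0.279887
  L_C = (1/(0.68·√(2π)))·exp(−(-0.18−0.13)²/(2·0.68²)) = 0.586680·exp(-0.10391) = 0.528776
Prior × likelihood for each component:
  w_A·L_A = 0.10 × 0.0014209 = 0.00014209
  w_B·L_B = 0.44 × 0.279887 = 0.12315
  w_C·L_C = 0.46 × 0.528776 = 0.243237
Denominator: 0.00014209 + 0.12315 + 0.243237 = 0.366529
P(Class B | x) ≈ 0.3360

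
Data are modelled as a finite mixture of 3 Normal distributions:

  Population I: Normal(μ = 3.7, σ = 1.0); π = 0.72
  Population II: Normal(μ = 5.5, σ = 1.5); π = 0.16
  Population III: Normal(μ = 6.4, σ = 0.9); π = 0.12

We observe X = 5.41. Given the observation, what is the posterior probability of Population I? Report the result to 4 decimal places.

P(component k | x) = P(Z=k)·f_k(x) / marginal(x), where marginal(x) = Σ_j P(Z=j)·f_j(x).
Normal densities:
  p_I = (1/(1.0·√(2π)))·exp(−(5.41−3.7)²/(2·1.0²)) = 0.398942·exp(-1.46205) = 0.0924591
  p_II = (1/(1.5·√(2π)))·exp(−(5.41−5.5)²/(2·1.5²)) = 0.265962·exp(-0.00180) = 0.265483
  p_III = (1/(0.9·√(2π)))·exp(−(5.41−6.4)²/(2·0.9²)) = 0.443269·exp(-0.60500) = 0.242058
Prior × likelihood for each component:
  P(Z=I)·p_I = 0.72 × 0.0924591 = 0.0665706
  P(Z=II)·p_II = 0.16 × 0.265483 = 0.0424773
  P(Z=III)·p_III = 0.12 × 0.242058 = 0.029047
Evidence: 0.0665706 + 0.0424773 + 0.029047 = 0.138095
Responsibility of Population I: 0.0665706 / 0.138095 ≈ 0.4821

0.4821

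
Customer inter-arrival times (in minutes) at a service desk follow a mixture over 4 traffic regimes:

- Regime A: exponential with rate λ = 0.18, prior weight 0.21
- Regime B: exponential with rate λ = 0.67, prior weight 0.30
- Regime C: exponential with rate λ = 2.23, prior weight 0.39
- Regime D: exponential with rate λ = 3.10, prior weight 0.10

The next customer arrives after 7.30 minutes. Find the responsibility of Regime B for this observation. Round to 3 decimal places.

P(component k | x) = π_k·f_k(x) / marginal(x), where marginal(x) = Σ_j π_j·f_j(x).
Exponential densities:
  L_A = 0.0483737
  L_B = 0.00503432
  L_C = 1.89856e-07
  L_D = 4.60551e-10
Prior × likelihood for each component:
  π_A·L_A = 0.21 × 0.0483737 = 0.0101585
  π_B·L_B = 0.30 × 0.00503432 = 0.00151029
  π_C·L_C = 0.39 × 1.89856e-07 = 7.4044e-08
  π_D·L_D = 0.10 × 4.60551e-10 = 4.60551e-11
Sum: 0.0101585 + 0.00151029 + 7.4044e-08 + 4.60551e-11 = 0.0116689
P(Regime B | 7.30 minutes) = 0.00151029 / 0.0116689 ≈ 0.129

0.129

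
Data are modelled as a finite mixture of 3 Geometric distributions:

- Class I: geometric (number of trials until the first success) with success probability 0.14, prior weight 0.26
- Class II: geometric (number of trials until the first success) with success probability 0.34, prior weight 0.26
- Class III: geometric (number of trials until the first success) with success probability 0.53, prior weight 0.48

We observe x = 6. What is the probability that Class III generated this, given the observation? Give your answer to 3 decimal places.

Posterior ∝ prior × likelihood, so P(k | x) ∝ w_k f_k(x); normalise over all components.
Geometric probabilities:
  p_I = 0.0658598
  p_II = 0.0425793
  p_III = 0.0121553
Multiply by the mixture weights:
  w_I·p_I = 0.26 × 0.0658598 = 0.0171235
  w_II·p_II = 0.26 × 0.0425793 = 0.0110706
  w_III·p_III = 0.48 × 0.0121553 = 0.00583454
Normaliser: 0.0171235 + 0.0110706 + 0.00583454 = 0.0340287
P(Class III | data) ≈ 0.171

0.171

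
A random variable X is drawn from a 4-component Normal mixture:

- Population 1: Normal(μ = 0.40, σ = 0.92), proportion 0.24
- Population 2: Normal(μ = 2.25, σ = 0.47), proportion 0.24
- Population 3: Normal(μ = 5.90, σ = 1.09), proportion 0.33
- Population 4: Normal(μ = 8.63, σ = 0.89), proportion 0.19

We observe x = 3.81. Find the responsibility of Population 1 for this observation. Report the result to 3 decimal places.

By Bayes' theorem, P(k | x) = π_k f_k(x) / Σ_j π_j f_j(x).
Evaluate each component's likelihood at the observed value:
  f_1 = 0.0004507
  f_2 = 0.00343998
  f_3 = 0.0582281
  f_4 = 1.91674e-07
Prior × likelihood for each component:
  π_1·f_1 = 0.24 × 0.0004507 = 0.000108168
  π_2·f_2 = 0.24 × 0.00343998 = 0.000825594
  π_3·f_3 = 0.33 × 0.0582281 = 0.0192153
  π_4·f_4 = 0.19 × 1.91674e-07 = 3.6418e-08
Normaliser: 0.000108168 + 0.000825594 + 0.0192153 + 3.6418e-08 = 0.0201491
So the posterior for Population 1 is 0.000108168 / 0.0201491 ≈ 0.005.

0.005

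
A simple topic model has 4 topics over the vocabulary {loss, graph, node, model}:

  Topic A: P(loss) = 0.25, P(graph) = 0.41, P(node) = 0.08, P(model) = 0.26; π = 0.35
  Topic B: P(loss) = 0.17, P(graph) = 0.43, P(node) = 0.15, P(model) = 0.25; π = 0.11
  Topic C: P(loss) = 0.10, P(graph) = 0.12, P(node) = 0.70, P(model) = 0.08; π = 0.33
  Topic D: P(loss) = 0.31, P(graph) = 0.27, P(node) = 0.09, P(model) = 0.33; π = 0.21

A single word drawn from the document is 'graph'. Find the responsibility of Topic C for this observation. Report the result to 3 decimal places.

0.138

Posterior ∝ prior × likelihood, so P(k | x) ∝ w_k f_k(x); normalise over all components.
Component likelihoods at x = 'graph':
  f_A = 0.41
  f_B = 0.43
  f_C = 0.12
  f_D = 0.27
Multiply by the mixture weights:
  w_A·f_A = 0.35 × 0.41 = 0.1435
  w_B·f_B = 0.11 × 0.43 = 0.0473
  w_C·f_C = 0.33 × 0.12 = 0.0396
  w_D·f_D = 0.21 × 0.27 = 0.0567
Evidence: 0.1435 + 0.0473 + 0.0396 + 0.0567 = 0.2871
Responsibility of Topic C: 0.0396 / 0.2871 ≈ 0.138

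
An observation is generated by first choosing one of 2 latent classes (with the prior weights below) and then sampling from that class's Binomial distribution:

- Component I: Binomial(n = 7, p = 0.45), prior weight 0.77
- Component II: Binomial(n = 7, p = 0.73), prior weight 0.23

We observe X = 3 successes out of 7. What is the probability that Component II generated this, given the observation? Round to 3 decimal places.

0.069

Apply Bayes' rule: the posterior for each component is proportional to its prior times its likelihood at x.
Binomial probabilities:
  L_I = C(7,3)·0.45^3·0.55^4 = 35·0.091125·0.0915063 = 0.291848
  L_II = C(7,3)·0.73^3·0.27^4 = 35·0.389017·0.00531441 = 0.0723589
Unnormalised posteriors:
  P(Z=I)·L_I = 0.77 × 0.291848 = 0.224723
  P(Z=II)·L_II = 0.23 × 0.0723589 = 0.0166425
Denominator: 0.224723 + 0.0166425 = 0.241365
So the posterior for Component II is 0.0166425 / 0.241365 ≈ 0.069.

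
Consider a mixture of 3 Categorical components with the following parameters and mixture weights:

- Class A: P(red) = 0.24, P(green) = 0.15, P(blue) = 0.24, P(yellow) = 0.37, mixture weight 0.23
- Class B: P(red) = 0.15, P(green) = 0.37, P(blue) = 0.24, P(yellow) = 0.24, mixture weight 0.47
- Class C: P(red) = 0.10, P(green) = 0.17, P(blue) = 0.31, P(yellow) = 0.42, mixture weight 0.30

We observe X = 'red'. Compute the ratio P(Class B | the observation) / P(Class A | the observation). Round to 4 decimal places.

1.2772

Posterior odds = (π_i f_i(x)) / (π_j f_j(x)); the normalising sum cancels.
Component likelihoods at x = 'red':
  p_A = 0.24
  p_B = 0.15
  p_C = 0.1
0.0705 / 0.0552 ≈ 1.2772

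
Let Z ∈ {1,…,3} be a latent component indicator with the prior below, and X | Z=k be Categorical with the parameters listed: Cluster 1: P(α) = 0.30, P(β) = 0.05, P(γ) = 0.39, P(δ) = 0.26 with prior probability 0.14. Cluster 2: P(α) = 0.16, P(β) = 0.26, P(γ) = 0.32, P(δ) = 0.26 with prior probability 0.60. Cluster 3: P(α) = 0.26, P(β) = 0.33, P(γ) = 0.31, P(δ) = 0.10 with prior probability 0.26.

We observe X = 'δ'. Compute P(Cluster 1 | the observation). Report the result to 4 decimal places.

0.1667

P(component k | x) = π_k·f_k(x) / marginal(x), where marginal(x) = Σ_j π_j·f_j(x).
Component likelihoods at x = 'δ':
  L_1 = P(δ | comp) = 0.26
  L_2 = P(δ | comp) = 0.26
  L_3 = P(δ | comp) = 0.10
Multiply by the mixture weights:
  π_1·L_1 = 0.14 × 0.26 = 0.0364
  π_2·L_2 = 0.60 × 0.26 = 0.156
  π_3·L_3 = 0.26 × 0.1 = 0.026
Evidence: 0.0364 + 0.156 + 0.026 = 0.2184
P(Cluster 1 | 'δ') = 0.0364 / 0.2184 ≈ 0.1667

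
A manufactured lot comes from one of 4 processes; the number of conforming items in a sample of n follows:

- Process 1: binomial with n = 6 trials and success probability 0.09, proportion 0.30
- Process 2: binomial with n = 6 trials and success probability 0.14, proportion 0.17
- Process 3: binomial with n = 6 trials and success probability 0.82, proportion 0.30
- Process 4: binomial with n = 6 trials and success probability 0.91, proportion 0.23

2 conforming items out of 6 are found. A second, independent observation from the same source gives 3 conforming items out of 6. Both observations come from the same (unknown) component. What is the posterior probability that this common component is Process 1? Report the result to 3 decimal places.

The responsibility of component k is w_k f_k(x) divided by Σ_j w_j f_j(x).
Since both observations come from the same component, the likelihood for component k is f_k(x₁)·f_k(x₂).
  f_1 = [C(6,2)·0.09^2·0.91^4 = 15·0.0081·0.68575 = 0.0833186] × [0.0109871] = 0.000915427
  f_2 = [C(6,2)·0.14^2·0.86^4 = 15·0.0196·0.547008 = 0.16082] × [0.0349068] = 0.00561372
  f_3 = [C(6,2)·0.82^2·0.18^4 = 15·0.6724·0.00104976 = 0.0105879] × [0.0643116] = 0.000680923
  f_4 = [C(6,2)·0.91^2·0.09^4 = 15·0.8281·6.561e-05 = 0.000814975] × [0.0109871] = 8.95418e-06
Prior × likelihood for each component:
  w_1·f_1 = 0.30 × 0.000915427 = 0.000274628
  w_2·f_2 = 0.17 × 0.00561372 = 0.000954332
  w_3·f_3 = 0.30 × 0.000680923 = 0.000204277
  w_4·f_4 = 0.23 × 8.95418e-06 = 2.05946e-06
Evidence: 0.000274628 + 0.000954332 + 0.000204277 + 2.05946e-06 = 0.0014353
Responsibility of Process 1: 0.000274628 / 0.0014353 ≈ 0.191

0.191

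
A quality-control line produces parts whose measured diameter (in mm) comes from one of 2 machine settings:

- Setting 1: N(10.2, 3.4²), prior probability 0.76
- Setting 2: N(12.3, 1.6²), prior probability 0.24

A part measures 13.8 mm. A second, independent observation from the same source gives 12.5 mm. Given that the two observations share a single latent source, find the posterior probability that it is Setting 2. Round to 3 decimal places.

By Bayes' theorem, P(k | x) = π_k f_k(x) / Σ_j π_j f_j(x).
Since both observations come from the same component, the likelihood for component k is f_k(x₁)·f_k(x₂).
  L_1 = [0.0669863] × [0.0933387] = 0.00625241
  L_2 = [0.160671] × [0.247399] = 0.0397498
Multiply by the mixture weights:
  π_1·L_1 = 0.76 × 0.00625241 = 0.00475183
  π_2·L_2 = 0.24 × 0.0397498 = 0.00953996
Normaliser: 0.00475183 + 0.00953996 = 0.0142918
P(Setting 2 | x) ≈ 0.668

0.668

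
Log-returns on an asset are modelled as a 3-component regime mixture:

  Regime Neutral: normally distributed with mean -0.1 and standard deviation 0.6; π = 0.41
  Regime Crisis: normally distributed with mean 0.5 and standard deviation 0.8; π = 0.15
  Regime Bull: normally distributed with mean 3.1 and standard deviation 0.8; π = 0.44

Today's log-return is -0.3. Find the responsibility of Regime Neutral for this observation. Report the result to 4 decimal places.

The responsibility of component k is π_k f_k(x) divided by Σ_j π_j f_j(x).
Evaluate each component's likelihood at the observed value:
  p_Neutral = 0.628972
  p_Crisis = 0.302463
  p_Bull = 5.96483e-05
Prior × likelihood for each component:
  π_Neutral·p_Neutral = 0.41 × 0.628972 = 0.257879
  π_Crisis·p_Crisis = 0.15 × 0.302463 = 0.0453695
  π_Bull·p_Bull = 0.44 × 5.96483e-05 = 2.62453e-05
Marginal: 0.257879 + 0.0453695 + 2.62453e-05 = 0.303274
Responsibility of Regime Neutral: 0.257879 / 0.303274 ≈ 0.8503

0.8503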